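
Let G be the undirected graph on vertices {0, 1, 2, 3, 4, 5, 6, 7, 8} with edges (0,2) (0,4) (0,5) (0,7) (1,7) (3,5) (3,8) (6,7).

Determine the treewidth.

A width-1 tree decomposition is:
Bags: B1 = {0, 7}  B2 = {0, 5}  B3 = {0, 2}  B4 = {0, 4}  B5 = {3, 5}  B6 = {3, 8}  B7 = {1, 7}  B8 = {6, 7}
Tree: B1–B2, B1–B3, B2–B4, B2–B5, B5–B6, B1–B7, B1–B8
Each bag holds 2 vertices, so the decomposition has width 1, which upper-bounds the treewidth. G has an edge, so its treewidth is at least 1. Therefore the treewidth is 1.

1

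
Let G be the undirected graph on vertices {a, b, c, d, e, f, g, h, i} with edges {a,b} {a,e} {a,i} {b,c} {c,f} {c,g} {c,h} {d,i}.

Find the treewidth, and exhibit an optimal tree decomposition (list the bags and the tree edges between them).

The largest bag has 2 vertices, giving width 1; this decomposition certifies tw(G) ≤ 1. Since G has at least one edge (e.g. a–i), it is not an edgeless graph, so tw(G) ≥ 1. Combining the bounds, tw(G) = 1.

Treewidth 1.
One optimal decomposition is:
Bags: B1 = {a, i}  B2 = {a, b}  B3 = {d, i}  B4 = {b, c}  B5 = {c, g}  B6 = {a, e}  B7 = {c, f}  B8 = {c, h}
Tree: B1–B2, B1–B3, B2–B4, B4–B5, B2–B6, B5–B7, B5–B8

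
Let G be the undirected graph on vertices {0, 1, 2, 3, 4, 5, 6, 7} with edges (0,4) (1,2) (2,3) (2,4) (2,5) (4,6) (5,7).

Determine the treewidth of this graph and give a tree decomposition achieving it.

Treewidth 1.
Bags: B1 = {2, 4}  B2 = {1, 2}  B3 = {0, 4}  B4 = {2, 5}  B5 = {4, 6}  B6 = {5, 7}  B7 = {2, 3}
Tree: B1–B2, B1–B3, B1–B4, B1–B5, B4–B6, B4–B7

The largest bag has 2 vertices, giving width 1; this decomposition certifies tw(G) ≤ 1. Since G has at least one edge (e.g. 2–4), it is not an edgeless graph, so tw(G) ≥ 1. Hence tw(G) = 1 exactly.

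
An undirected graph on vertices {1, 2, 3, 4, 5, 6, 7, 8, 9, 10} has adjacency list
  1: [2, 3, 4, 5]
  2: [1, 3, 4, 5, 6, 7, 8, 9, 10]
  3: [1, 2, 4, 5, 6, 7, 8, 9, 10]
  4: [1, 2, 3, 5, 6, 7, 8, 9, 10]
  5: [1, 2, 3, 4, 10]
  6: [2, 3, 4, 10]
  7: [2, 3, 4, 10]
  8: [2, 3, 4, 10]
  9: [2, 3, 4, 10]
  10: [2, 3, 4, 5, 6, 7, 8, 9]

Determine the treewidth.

4

A width-4 tree decomposition is:
Bags: B1 = {2, 3, 4, 5, 10}  B2 = {2, 3, 4, 9, 10}  B3 = {2, 3, 4, 7, 10}  B4 = {2, 3, 4, 6, 10}  B5 = {1, 2, 3, 4, 5}  B6 = {2, 3, 4, 8, 10}
Tree: B1–B2, B1–B3, B2–B4, B1–B5, B1–B6
The largest bag has 5 vertices, giving width 4; this decomposition certifies tw(G) ≤ 4. Conversely, {1, 2, 3, 4, 5} is a clique of size 5, and the vertices of any clique must share a bag in every tree decomposition; so some bag has ≥ 5 vertices and tw(G) ≥ 4. Therefore the treewidth is 4.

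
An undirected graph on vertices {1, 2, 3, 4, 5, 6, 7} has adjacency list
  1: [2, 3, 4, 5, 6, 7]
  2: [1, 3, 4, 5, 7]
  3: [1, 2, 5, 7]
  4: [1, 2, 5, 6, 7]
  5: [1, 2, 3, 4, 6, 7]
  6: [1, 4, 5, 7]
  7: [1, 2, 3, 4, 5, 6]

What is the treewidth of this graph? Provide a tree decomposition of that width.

The largest bag has 5 vertices, giving width 4; this decomposition certifies tw(G) ≤ 4. On the other hand G contains the 5-clique {1, 2, 3, 5, 7}. A clique must lie in a single bag of any decomposition, so no decomposition can have width below 4. The upper and lower bounds meet at 4, so that is the treewidth.

Treewidth 4.
One optimal decomposition is:
Bags: B1 = {1, 2, 4, 5, 7}  B2 = {1, 2, 3, 5, 7}  B3 = {1, 4, 5, 6, 7}
Tree: B1–B2, B1–B3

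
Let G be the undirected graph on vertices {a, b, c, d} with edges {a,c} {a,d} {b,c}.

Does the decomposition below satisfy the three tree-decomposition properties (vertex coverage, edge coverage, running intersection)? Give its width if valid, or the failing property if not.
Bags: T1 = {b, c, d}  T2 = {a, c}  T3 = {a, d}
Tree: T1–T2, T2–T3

A tree decomposition must satisfy three properties: every vertex lies in some bag; for every edge, both endpoints lie together in some bag; and for every vertex, the bags containing it form a connected subtree. Here bags containing vertex d are not connected in the tree, so the decomposition is invalid.

No — bags containing vertex d are not connected in the tree.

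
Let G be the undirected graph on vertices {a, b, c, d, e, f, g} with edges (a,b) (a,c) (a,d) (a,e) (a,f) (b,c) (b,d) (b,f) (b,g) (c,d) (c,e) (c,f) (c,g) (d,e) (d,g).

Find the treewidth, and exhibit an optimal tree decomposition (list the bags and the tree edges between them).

Treewidth 3.
One optimal decomposition is:
Bags: B1 = {a, b, c, d}  B2 = {a, c, d, e}  B3 = {b, c, d, g}  B4 = {a, b, c, f}
Tree: B1–B2, B1–B3, B1–B4

Every bag has size at most 4, so the width is 4 − 1 = 3 and tw(G) ≤ 3. For the lower bound, the 4 vertices {b, c, d, g} are pairwise adjacent, and any tree decomposition puts a clique entirely inside one bag — forcing width ≥ 3. Therefore the treewidth is 3.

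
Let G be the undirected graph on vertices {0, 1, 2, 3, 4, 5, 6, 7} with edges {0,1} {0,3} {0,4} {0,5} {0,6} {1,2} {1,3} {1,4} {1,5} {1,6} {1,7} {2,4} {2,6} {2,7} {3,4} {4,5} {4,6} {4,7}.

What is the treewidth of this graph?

A width-3 tree decomposition is:
Bags: B1 = {0, 1, 4, 5}  B2 = {0, 1, 4, 6}  B3 = {1, 2, 4, 6}  B4 = {0, 1, 3, 4}  B5 = {1, 2, 4, 7}
Tree: B1–B2, B2–B3, B1–B4, B3–B5
The largest bag has 4 vertices, giving width 3; this decomposition certifies tw(G) ≤ 3. For the lower bound, the 4 vertices {0, 1, 3, 4} are pairwise adjacent, and any tree decomposition puts a clique entirely inside one bag — forcing width ≥ 3. Therefore the treewidth is 3.

3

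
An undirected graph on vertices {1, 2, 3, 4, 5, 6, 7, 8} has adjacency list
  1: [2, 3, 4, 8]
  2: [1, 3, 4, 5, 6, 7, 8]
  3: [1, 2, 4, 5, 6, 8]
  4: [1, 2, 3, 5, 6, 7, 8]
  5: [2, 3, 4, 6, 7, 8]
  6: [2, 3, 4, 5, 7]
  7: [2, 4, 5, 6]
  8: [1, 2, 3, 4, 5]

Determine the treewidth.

4

A width-4 tree decomposition is:
Bags: B1 = {2, 3, 4, 5, 6}  B2 = {2, 3, 4, 5, 8}  B3 = {1, 2, 3, 4, 8}  B4 = {2, 4, 5, 6, 7}
Tree: B1–B2, B2–B3, B1–B4
Each bag holds 5 vertices, so the decomposition has width 4, which upper-bounds the treewidth. For the lower bound, the 5 vertices {1, 2, 3, 4, 8} are pairwise adjacent, and any tree decomposition puts a clique entirely inside one bag — forcing width ≥ 4. The upper and lower bounds meet at 4, so that is the treewidth.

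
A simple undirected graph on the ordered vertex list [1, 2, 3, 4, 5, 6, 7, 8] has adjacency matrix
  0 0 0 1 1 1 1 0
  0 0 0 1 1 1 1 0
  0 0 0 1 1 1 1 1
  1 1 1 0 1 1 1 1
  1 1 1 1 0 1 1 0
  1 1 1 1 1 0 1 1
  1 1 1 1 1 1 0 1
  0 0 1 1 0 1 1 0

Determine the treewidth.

A width-4 tree decomposition is:
Bags: B1 = {2, 4, 5, 6, 7}  B2 = {3, 4, 5, 6, 7}  B3 = {1, 4, 5, 6, 7}  B4 = {3, 4, 6, 7, 8}
Tree: B1–B2, B1–B3, B2–B4
Every bag has size at most 5, so the width is 5 − 1 = 4 and tw(G) ≤ 4. For the lower bound, the 5 vertices {3, 4, 6, 7, 8} are pairwise adjacent, and any tree decomposition puts a clique entirely inside one bag — forcing width ≥ 4. Combining the bounds, tw(G) = 4.

4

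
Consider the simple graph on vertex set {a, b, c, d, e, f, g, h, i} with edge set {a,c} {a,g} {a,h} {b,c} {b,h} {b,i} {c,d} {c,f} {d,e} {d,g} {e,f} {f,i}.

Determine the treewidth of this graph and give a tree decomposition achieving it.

Every bag has size at most 4, so the width is 4 − 1 = 3 and tw(G) ≤ 3. For the lower bound: the 4 vertex sets {e,f,i}, {b}, {c}, {a,d,g,h} are disjoint, each induces a connected subgraph, and every pair is joined by at least one edge of G. Contracting each set to a single vertex therefore yields K_{4} as a minor, and since treewidth is minor-monotone, tw(G) ≥ tw(K_{4}) = 3. The upper and lower bounds meet at 3, so that is the treewidth.

Treewidth 3.
One such decomposition:
Bags: B1 = {b, e, f, i}  B2 = {b, c, e, f}  B3 = {b, c, d, e}  B4 = {b, c, d, h}  B5 = {a, c, d, h}  B6 = {a, d, g, h}
Tree: B1–B2, B2–B3, B3–B4, B4–B5, B5–B6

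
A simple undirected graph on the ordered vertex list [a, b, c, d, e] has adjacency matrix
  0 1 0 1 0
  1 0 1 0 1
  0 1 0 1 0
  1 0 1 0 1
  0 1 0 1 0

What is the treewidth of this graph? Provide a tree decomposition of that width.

Each bag holds 3 vertices, so the decomposition has width 2, which upper-bounds the treewidth. The edges b–c–d–e–b form a cycle, so G is not a tree and its treewidth is at least 2. The upper and lower bounds meet at 2, so that is the treewidth.

Treewidth 2.
Bags: B1 = {b, c, d}  B2 = {b, d, e}  B3 = {a, b, d}
Tree: B1–B2, B2–B3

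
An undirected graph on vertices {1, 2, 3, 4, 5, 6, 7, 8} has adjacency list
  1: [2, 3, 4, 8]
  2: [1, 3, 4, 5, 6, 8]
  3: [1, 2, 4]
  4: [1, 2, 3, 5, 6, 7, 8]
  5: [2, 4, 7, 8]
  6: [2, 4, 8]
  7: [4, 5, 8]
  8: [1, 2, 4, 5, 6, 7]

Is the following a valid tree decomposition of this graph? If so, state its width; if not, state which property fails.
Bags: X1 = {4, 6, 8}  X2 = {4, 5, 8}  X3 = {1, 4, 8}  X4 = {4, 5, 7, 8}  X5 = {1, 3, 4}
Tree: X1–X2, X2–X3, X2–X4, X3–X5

No — vertex 2 appears in no bag.

A tree decomposition must satisfy three properties: every vertex lies in some bag; for every edge, both endpoints lie together in some bag; and for every vertex, the bags containing it form a connected subtree. Here vertex 2 appears in no bag, so the decomposition is invalid.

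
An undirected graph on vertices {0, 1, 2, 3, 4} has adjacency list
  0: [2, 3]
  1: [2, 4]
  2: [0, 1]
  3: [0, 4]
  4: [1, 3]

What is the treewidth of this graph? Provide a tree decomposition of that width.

Each bag holds 3 vertices, so the decomposition has width 2, which upper-bounds the treewidth. For the lower bound, G contains the cycle 3–0–2–1–4–3, so G is not a forest; only forests have treewidth ≤ 1, hence tw(G) ≥ 2. The upper and lower bounds meet at 2, so that is the treewidth.

Treewidth 2.
Bags: B1 = {0, 2, 3}  B2 = {1, 2, 3}  B3 = {1, 3, 4}
Tree: B1–B2, B2–B3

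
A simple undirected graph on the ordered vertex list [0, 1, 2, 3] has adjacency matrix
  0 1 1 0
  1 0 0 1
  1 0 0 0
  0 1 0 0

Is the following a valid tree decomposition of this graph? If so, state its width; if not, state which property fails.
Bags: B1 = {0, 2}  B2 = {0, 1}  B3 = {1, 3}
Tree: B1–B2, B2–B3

Every vertex of G appears in some bag (union = {0, 1, 2, 3}); every edge is covered by a bag; and for each vertex v the set of bags containing v is connected in the bag tree. The decomposition is therefore valid. The largest bag has 2 vertices, so the width is 1.

Yes; width 1.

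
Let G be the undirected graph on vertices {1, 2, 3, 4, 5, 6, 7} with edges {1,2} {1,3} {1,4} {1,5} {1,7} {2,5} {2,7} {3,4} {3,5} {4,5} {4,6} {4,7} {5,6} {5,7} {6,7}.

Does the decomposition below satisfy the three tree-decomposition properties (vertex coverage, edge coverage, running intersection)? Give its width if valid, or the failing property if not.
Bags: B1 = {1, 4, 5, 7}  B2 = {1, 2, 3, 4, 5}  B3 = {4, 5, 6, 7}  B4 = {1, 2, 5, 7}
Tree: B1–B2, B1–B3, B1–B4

A tree decomposition must satisfy three properties: every vertex lies in some bag; for every edge, both endpoints lie together in some bag; and for every vertex, the bags containing it form a connected subtree. Here bags containing vertex 2 are not connected in the tree, so the decomposition is invalid.

No — bags containing vertex 2 are not connected in the tree.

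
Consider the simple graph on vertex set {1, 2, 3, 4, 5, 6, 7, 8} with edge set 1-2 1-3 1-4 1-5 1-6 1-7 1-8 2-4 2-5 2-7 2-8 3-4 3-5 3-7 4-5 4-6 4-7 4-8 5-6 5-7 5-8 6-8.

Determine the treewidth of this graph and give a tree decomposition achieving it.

Treewidth 4.
One such decomposition:
Bags: B1 = {1, 2, 4, 5, 7}  B2 = {1, 3, 4, 5, 7}  B3 = {1, 2, 4, 5, 8}  B4 = {1, 4, 5, 6, 8}
Tree: B1–B2, B1–B3, B3–B4

Each bag holds 5 vertices, so the decomposition has width 4, which upper-bounds the treewidth. On the other hand G contains the 5-clique {1, 2, 4, 5, 8}. A clique must lie in a single bag of any decomposition, so no decomposition can have width below 4. Hence tw(G) = 4 exactly.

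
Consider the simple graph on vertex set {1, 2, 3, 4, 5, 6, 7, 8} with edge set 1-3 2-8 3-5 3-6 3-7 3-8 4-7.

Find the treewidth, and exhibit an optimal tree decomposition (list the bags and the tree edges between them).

Each bag holds 2 vertices, so the decomposition has width 1, which upper-bounds the treewidth. Since G has at least one edge (e.g. 3–8), it is not an edgeless graph, so tw(G) ≥ 1. The upper and lower bounds meet at 1, so that is the treewidth.

Treewidth 1.
Bags: B1 = {3, 8}  B2 = {3, 7}  B3 = {3, 6}  B4 = {1, 3}  B5 = {2, 8}  B6 = {4, 7}  B7 = {3, 5}
Tree: B1–B2, B2–B3, B1–B4, B1–B5, B2–B6, B3–B7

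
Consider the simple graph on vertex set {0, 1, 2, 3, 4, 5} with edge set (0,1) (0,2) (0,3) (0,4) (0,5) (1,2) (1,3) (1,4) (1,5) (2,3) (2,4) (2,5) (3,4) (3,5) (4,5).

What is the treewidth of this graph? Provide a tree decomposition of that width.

A single bag containing all 6 vertices is trivially a valid decomposition of width 5. On the other hand G contains the 6-clique {0, 1, 2, 3, 4, 5}. A clique must lie in a single bag of any decomposition, so no decomposition can have width below 5. Combining the bounds, tw(G) = 5.

Treewidth 5.
One optimal decomposition is:
Bags: B1 = {0, 1, 2, 3, 4, 5}
Tree: (single bag)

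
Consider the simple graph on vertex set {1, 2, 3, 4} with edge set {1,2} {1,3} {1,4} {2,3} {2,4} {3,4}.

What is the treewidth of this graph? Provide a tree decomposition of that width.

Treewidth 3.
One such decomposition:
Bags: B1 = {1, 2, 3, 4}
Tree: (single bag)

With just one bag of size 4, the width is 4 − 1 = 3, so tw(G) ≤ 3. For the lower bound, the 4 vertices {1, 2, 3, 4} are pairwise adjacent, and any tree decomposition puts a clique entirely inside one bag — forcing width ≥ 3. Combining the bounds, tw(G) = 3.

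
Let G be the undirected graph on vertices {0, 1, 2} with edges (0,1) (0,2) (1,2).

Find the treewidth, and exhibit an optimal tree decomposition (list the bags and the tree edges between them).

With just one bag of size 3, the width is 3 − 1 = 2, so tw(G) ≤ 2. For the lower bound, the 3 vertices {0, 1, 2} are pairwise adjacent, and any tree decomposition puts a clique entirely inside one bag — forcing width ≥ 2. The upper and lower bounds meet at 2, so that is the treewidth.

Treewidth 2.
Bags: B1 = {0, 1, 2}
Tree: (single bag)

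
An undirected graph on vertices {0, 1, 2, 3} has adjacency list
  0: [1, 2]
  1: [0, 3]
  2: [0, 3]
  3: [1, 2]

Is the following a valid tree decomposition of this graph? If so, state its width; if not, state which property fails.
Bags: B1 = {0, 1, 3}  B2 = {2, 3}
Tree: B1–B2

A tree decomposition must satisfy three properties: every vertex lies in some bag; for every edge, both endpoints lie together in some bag; and for every vertex, the bags containing it form a connected subtree. Here edge (0,2) lies in no bag, so the decomposition is invalid.

No — edge (0,2) lies in no bag.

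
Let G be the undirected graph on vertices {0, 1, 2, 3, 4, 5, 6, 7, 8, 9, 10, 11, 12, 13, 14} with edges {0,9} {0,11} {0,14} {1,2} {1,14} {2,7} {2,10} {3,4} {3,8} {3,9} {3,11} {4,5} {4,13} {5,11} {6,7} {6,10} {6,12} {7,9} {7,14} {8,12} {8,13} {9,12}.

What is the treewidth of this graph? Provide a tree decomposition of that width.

The largest bag has 4 vertices, giving width 3; this decomposition certifies tw(G) ≤ 3. For the lower bound: the 4 vertex sets {4,5,13}, {11}, {3}, {0,8,9,12} are disjoint, each induces a connected subgraph, and every pair is joined by at least one edge of G. Contracting each set to a single vertex therefore yields K_{4} as a minor, and since treewidth is minor-monotone, tw(G) ≥ tw(K_{4}) = 3. Combining the bounds, tw(G) = 3.

Treewidth 3.
One such decomposition:
Bags: B1 = {4, 5, 11, 13}  B2 = {3, 4, 11, 13}  B3 = {3, 8, 11, 13}  B4 = {0, 3, 8, 11}  B5 = {0, 3, 8, 9}  B6 = {0, 8, 9, 12}  B7 = {0, 9, 12, 14}  B8 = {7, 9, 12, 14}  B9 = {6, 7, 12, 14}  B10 = {1, 6, 7, 14}  B11 = {1, 2, 6, 7}  B12 = {1, 2, 6, 10}
Tree: B1–B2, B2–B3, B3–B4, B4–B5, B5–B6, B6–B7, B7–B8, B8–B9, B9–B10, B10–B11, B11–B12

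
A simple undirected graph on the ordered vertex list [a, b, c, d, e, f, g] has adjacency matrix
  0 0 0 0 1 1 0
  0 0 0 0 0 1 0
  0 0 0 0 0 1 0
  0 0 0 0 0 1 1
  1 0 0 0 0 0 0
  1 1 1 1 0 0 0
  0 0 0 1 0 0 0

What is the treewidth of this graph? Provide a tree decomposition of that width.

The largest bag has 2 vertices, giving width 1; this decomposition certifies tw(G) ≤ 1. Any graph with an edge has treewidth ≥ 1, and G has the edge f–d. Hence tw(G) = 1 exactly.

Treewidth 1.
One such decomposition:
Bags: B1 = {d, f}  B2 = {a, f}  B3 = {d, g}  B4 = {c, f}  B5 = {a, e}  B6 = {b, f}
Tree: B1–B2, B1–B3, B2–B4, B2–B5, B4–B6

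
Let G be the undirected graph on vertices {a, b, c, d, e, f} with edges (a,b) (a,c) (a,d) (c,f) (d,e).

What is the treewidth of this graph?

1

A width-1 tree decomposition is:
Bags: B1 = {a, b}  B2 = {a, d}  B3 = {d, e}  B4 = {a, c}  B5 = {c, f}
Tree: B1–B2, B2–B3, B2–B4, B4–B5
Each bag holds 2 vertices, so the decomposition has width 1, which upper-bounds the treewidth. Since G has at least one edge (e.g. b–a), it is not an edgeless graph, so tw(G) ≥ 1. Hence tw(G) = 1 exactly.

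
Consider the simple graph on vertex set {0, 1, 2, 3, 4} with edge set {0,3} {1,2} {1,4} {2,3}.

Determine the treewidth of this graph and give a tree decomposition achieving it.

The largest bag has 2 vertices, giving width 1; this decomposition certifies tw(G) ≤ 1. Since G has at least one edge (e.g. 2–3), it is not an edgeless graph, so tw(G) ≥ 1. Hence tw(G) = 1 exactly.

Treewidth 1.
One such decomposition:
Bags: B1 = {2, 3}  B2 = {1, 2}  B3 = {0, 3}  B4 = {1, 4}
Tree: B1–B2, B1–B3, B2–B4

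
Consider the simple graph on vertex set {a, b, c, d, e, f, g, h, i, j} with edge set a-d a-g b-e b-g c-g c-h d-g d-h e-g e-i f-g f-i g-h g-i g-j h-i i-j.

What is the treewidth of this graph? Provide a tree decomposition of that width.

Every bag has size at most 3, so the width is 3 − 1 = 2 and tw(G) ≤ 2. On the other hand G contains the 3-clique {d, g, h}. A clique must lie in a single bag of any decomposition, so no decomposition can have width below 2. Combining the bounds, tw(G) = 2.

Treewidth 2.
One such decomposition:
Bags: B1 = {e, g, i}  B2 = {g, h, i}  B3 = {d, g, h}  B4 = {g, i, j}  B5 = {f, g, i}  B6 = {a, d, g}  B7 = {b, e, g}  B8 = {c, g, h}
Tree: B1–B2, B2–B3, B2–B4, B4–B5, B3–B6, B1–B7, B3–B8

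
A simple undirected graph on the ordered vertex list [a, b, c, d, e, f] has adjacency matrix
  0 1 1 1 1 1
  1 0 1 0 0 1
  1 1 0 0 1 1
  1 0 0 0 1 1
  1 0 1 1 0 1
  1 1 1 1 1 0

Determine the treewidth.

3

A width-3 tree decomposition is:
Bags: B1 = {a, c, e, f}  B2 = {a, d, e, f}  B3 = {a, b, c, f}
Tree: B1–B2, B1–B3
The largest bag has 4 vertices, giving width 3; this decomposition certifies tw(G) ≤ 3. Conversely, {a, d, e, f} is a clique of size 4, and the vertices of any clique must share a bag in every tree decomposition; so some bag has ≥ 4 vertices and tw(G) ≥ 3. The upper and lower bounds meet at 3, so that is the treewidth.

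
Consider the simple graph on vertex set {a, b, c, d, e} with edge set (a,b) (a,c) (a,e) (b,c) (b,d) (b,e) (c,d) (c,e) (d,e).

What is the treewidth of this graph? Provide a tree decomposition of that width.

Treewidth 3.
One such decomposition:
Bags: B1 = {b, c, d, e}  B2 = {a, b, c, e}
Tree: B1–B2

Every bag has size at most 4, so the width is 4 − 1 = 3 and tw(G) ≤ 3. For the lower bound, the 4 vertices {b, c, d, e} are pairwise adjacent, and any tree decomposition puts a clique entirely inside one bag — forcing width ≥ 3. Combining the bounds, tw(G) = 3.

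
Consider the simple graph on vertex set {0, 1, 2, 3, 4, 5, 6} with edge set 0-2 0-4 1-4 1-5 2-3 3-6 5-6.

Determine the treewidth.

2

A width-2 tree decomposition is:
Bags: B1 = {1, 5, 6}  B2 = {1, 3, 6}  B3 = {1, 2, 3}  B4 = {0, 1, 2}  B5 = {0, 1, 4}
Tree: B1–B2, B2–B3, B3–B4, B4–B5
Every bag has size at most 3, so the width is 3 − 1 = 2 and tw(G) ≤ 2. Since 1–5–6–3–2–0–4–1 is a cycle in G, G is not acyclic. Forests are exactly the graphs of treewidth ≤ 1, so tw(G) ≥ 2. Hence tw(G) = 2 exactly.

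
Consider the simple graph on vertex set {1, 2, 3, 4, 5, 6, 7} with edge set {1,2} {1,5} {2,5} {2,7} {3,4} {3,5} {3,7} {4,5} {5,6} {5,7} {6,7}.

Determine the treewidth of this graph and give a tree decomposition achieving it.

Every bag has size at most 3, so the width is 3 − 1 = 2 and tw(G) ≤ 2. For the lower bound, the 3 vertices {1, 2, 5} are pairwise adjacent, and any tree decomposition puts a clique entirely inside one bag — forcing width ≥ 2. The upper and lower bounds meet at 2, so that is the treewidth.

Treewidth 2.
One such decomposition:
Bags: B1 = {2, 5, 7}  B2 = {5, 6, 7}  B3 = {3, 5, 7}  B4 = {3, 4, 5}  B5 = {1, 2, 5}
Tree: B1–B2, B2–B3, B3–B4, B1–B5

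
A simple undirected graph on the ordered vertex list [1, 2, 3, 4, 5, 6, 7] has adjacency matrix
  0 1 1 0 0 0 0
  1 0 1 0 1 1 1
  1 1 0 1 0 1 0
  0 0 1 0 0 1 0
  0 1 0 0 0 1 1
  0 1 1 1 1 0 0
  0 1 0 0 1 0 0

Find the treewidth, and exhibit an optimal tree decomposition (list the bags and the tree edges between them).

Treewidth 2.
Bags: B1 = {2, 5, 6}  B2 = {2, 3, 6}  B3 = {1, 2, 3}  B4 = {2, 5, 7}  B5 = {3, 4, 6}
Tree: B1–B2, B2–B3, B1–B4, B2–B5

Every bag has size at most 3, so the width is 3 − 1 = 2 and tw(G) ≤ 2. For the lower bound, the 3 vertices {1, 2, 3} are pairwise adjacent, and any tree decomposition puts a clique entirely inside one bag — forcing width ≥ 2. The upper and lower bounds meet at 2, so that is the treewidth.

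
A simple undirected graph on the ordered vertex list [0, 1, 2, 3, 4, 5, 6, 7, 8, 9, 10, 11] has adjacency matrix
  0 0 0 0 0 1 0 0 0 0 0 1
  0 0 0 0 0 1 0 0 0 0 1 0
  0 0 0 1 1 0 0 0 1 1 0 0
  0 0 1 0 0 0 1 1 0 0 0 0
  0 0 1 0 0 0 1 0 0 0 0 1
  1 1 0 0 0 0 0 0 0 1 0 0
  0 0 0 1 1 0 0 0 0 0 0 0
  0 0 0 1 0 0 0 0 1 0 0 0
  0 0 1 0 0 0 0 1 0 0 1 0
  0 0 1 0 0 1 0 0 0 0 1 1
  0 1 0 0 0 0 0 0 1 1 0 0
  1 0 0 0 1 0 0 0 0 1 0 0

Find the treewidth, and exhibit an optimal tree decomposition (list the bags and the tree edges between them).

Treewidth 3.
Bags: B1 = {0, 1, 5, 11}  B2 = {1, 5, 9, 11}  B3 = {1, 9, 10, 11}  B4 = {4, 9, 10, 11}  B5 = {2, 4, 9, 10}  B6 = {2, 4, 8, 10}  B7 = {2, 4, 6, 8}  B8 = {2, 3, 6, 8}  B9 = {3, 6, 7, 8}
Tree: B1–B2, B2–B3, B3–B4, B4–B5, B5–B6, B6–B7, B7–B8, B8–B9

The largest bag has 4 vertices, giving width 3; this decomposition certifies tw(G) ≤ 3. For the lower bound: the 4 vertex sets {0,1,5}, {11}, {9}, {2,4,8,10} are disjoint, each induces a connected subgraph, and every pair is joined by at least one edge of G. Contracting each set to a single vertex therefore yields K_{4} as a minor, and since treewidth is minor-monotone, tw(G) ≥ tw(K_{4}) = 3. Hence tw(G) = 3 exactly.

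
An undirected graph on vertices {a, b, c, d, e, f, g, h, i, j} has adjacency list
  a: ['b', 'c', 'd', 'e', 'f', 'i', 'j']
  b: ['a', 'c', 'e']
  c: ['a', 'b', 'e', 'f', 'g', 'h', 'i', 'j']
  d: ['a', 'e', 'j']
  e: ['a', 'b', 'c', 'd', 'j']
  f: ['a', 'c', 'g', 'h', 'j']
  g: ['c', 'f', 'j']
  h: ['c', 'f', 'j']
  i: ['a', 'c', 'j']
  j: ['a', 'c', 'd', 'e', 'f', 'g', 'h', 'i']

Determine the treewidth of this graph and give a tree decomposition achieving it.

Each bag holds 4 vertices, so the decomposition has width 3, which upper-bounds the treewidth. For the lower bound, the 4 vertices {a, d, e, j} are pairwise adjacent, and any tree decomposition puts a clique entirely inside one bag — forcing width ≥ 3. Therefore the treewidth is 3.

Treewidth 3.
One such decomposition:
Bags: B1 = {a, c, f, j}  B2 = {a, c, e, j}  B3 = {c, f, h, j}  B4 = {c, f, g, j}  B5 = {a, d, e, j}  B6 = {a, c, i, j}  B7 = {a, b, c, e}
Tree: B1–B2, B1–B3, B1–B4, B2–B5, B1–B6, B2–B7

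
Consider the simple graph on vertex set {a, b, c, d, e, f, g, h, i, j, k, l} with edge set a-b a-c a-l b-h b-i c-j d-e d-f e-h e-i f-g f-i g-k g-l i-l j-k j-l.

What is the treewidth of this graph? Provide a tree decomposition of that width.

Each bag holds 4 vertices, so the decomposition has width 3, which upper-bounds the treewidth. For the lower bound: the 4 vertex sets {c,j,k}, {a}, {l}, {b,f,g,i} are disjoint, each induces a connected subgraph, and every pair is joined by at least one edge of G. Contracting each set to a single vertex therefore yields K_{4} as a minor, and since treewidth is minor-monotone, tw(G) ≥ tw(K_{4}) = 3. Hence tw(G) = 3 exactly.

Treewidth 3.
One optimal decomposition is:
Bags: B1 = {a, c, j, k}  B2 = {a, j, k, l}  B3 = {a, g, k, l}  B4 = {a, b, g, l}  B5 = {b, g, i, l}  B6 = {b, f, g, i}  B7 = {b, f, h, i}  B8 = {e, f, h, i}  B9 = {d, e, f, h}
Tree: B1–B2, B2–B3, B3–B4, B4–B5, B5–B6, B6–B7, B7–B8, B8–B9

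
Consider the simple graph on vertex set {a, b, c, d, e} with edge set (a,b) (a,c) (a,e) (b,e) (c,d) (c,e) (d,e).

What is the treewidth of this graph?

2

A width-2 tree decomposition is:
Bags: B1 = {c, d, e}  B2 = {a, c, e}  B3 = {a, b, e}
Tree: B1–B2, B2–B3
The largest bag has 3 vertices, giving width 2; this decomposition certifies tw(G) ≤ 2. For the lower bound, the 3 vertices {c, d, e} are pairwise adjacent, and any tree decomposition puts a clique entirely inside one bag — forcing width ≥ 2. The upper and lower bounds meet at 2, so that is the treewidth.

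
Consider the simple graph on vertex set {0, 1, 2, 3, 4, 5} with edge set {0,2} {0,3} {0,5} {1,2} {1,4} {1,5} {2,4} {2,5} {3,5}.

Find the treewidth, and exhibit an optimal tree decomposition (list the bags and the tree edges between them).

Every bag has size at most 3, so the width is 3 − 1 = 2 and tw(G) ≤ 2. For the lower bound, the 3 vertices {0, 2, 5} are pairwise adjacent, and any tree decomposition puts a clique entirely inside one bag — forcing width ≥ 2. The upper and lower bounds meet at 2, so that is the treewidth.

Treewidth 2.
Bags: B1 = {0, 2, 5}  B2 = {1, 2, 5}  B3 = {1, 2, 4}  B4 = {0, 3, 5}
Tree: B1–B2, B2–B3, B1–B4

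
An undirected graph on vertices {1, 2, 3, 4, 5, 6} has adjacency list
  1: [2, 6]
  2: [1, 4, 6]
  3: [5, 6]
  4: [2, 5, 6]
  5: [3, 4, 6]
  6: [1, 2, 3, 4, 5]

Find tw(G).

A width-2 tree decomposition is:
Bags: B1 = {3, 5, 6}  B2 = {4, 5, 6}  B3 = {2, 4, 6}  B4 = {1, 2, 6}
Tree: B1–B2, B2–B3, B3–B4
Each bag holds 3 vertices, so the decomposition has width 2, which upper-bounds the treewidth. On the other hand G contains the 3-clique {1, 2, 6}. A clique must lie in a single bag of any decomposition, so no decomposition can have width below 2. Hence tw(G) = 2 exactly.

2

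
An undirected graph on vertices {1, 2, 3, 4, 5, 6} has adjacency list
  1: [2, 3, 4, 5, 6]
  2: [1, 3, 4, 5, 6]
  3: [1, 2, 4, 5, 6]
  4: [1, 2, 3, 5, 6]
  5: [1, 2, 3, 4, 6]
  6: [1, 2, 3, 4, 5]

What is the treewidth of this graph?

A width-5 tree decomposition is:
Bags: B1 = {1, 2, 3, 4, 5, 6}
Tree: (single bag)
A single bag containing all 6 vertices is trivially a valid decomposition of width 5. On the other hand G contains the 6-clique {1, 2, 3, 4, 5, 6}. A clique must lie in a single bag of any decomposition, so no decomposition can have width below 5. Therefore the treewidth is 5.

5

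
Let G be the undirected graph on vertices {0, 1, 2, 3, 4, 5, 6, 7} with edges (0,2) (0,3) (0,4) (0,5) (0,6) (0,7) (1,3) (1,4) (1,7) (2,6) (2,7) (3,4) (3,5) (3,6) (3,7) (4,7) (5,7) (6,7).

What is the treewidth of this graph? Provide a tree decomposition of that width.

Every bag has size at most 4, so the width is 4 − 1 = 3 and tw(G) ≤ 3. On the other hand G contains the 4-clique {0, 2, 6, 7}. A clique must lie in a single bag of any decomposition, so no decomposition can have width below 3. The upper and lower bounds meet at 3, so that is the treewidth.

Treewidth 3.
One optimal decomposition is:
Bags: B1 = {0, 2, 6, 7}  B2 = {0, 3, 6, 7}  B3 = {0, 3, 5, 7}  B4 = {0, 3, 4, 7}  B5 = {1, 3, 4, 7}
Tree: B1–B2, B2–B3, B2–B4, B4–B5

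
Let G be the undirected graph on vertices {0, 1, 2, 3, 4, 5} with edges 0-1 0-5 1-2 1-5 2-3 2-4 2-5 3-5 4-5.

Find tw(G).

A width-2 tree decomposition is:
Bags: B1 = {1, 2, 5}  B2 = {0, 1, 5}  B3 = {2, 4, 5}  B4 = {2, 3, 5}
Tree: B1–B2, B1–B3, B3–B4
The largest bag has 3 vertices, giving width 2; this decomposition certifies tw(G) ≤ 2. On the other hand G contains the 3-clique {0, 1, 5}. A clique must lie in a single bag of any decomposition, so no decomposition can have width below 2. The upper and lower bounds meet at 2, so that is the treewidth.

2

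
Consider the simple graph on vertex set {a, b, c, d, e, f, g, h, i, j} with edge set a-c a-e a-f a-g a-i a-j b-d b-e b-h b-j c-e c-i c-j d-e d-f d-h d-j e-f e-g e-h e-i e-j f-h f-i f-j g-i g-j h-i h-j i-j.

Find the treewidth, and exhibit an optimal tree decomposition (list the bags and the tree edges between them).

Each bag holds 5 vertices, so the decomposition has width 4, which upper-bounds the treewidth. On the other hand G contains the 5-clique {d, e, f, h, j}. A clique must lie in a single bag of any decomposition, so no decomposition can have width below 4. Hence tw(G) = 4 exactly.

Treewidth 4.
Bags: B1 = {e, f, h, i, j}  B2 = {d, e, f, h, j}  B3 = {a, e, f, i, j}  B4 = {a, e, g, i, j}  B5 = {b, d, e, h, j}  B6 = {a, c, e, i, j}
Tree: B1–B2, B1–B3, B3–B4, B2–B5, B3–B6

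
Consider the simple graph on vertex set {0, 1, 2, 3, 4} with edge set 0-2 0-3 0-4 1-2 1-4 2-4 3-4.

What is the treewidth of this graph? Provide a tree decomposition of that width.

Each bag holds 3 vertices, so the decomposition has width 2, which upper-bounds the treewidth. For the lower bound, the 3 vertices {0, 2, 4} are pairwise adjacent, and any tree decomposition puts a clique entirely inside one bag — forcing width ≥ 2. Therefore the treewidth is 2.

Treewidth 2.
One such decomposition:
Bags: B1 = {0, 2, 4}  B2 = {0, 3, 4}  B3 = {1, 2, 4}
Tree: B1–B2, B1–B3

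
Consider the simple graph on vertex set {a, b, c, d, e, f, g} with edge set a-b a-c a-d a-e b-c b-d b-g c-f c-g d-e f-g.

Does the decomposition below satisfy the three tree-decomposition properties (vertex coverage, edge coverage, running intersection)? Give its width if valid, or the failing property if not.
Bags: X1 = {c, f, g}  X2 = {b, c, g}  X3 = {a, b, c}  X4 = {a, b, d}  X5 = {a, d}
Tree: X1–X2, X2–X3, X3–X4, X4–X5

A tree decomposition must satisfy three properties: every vertex lies in some bag; for every edge, both endpoints lie together in some bag; and for every vertex, the bags containing it form a connected subtree. Here vertex e appears in no bag, so the decomposition is invalid.

No — vertex e appears in no bag.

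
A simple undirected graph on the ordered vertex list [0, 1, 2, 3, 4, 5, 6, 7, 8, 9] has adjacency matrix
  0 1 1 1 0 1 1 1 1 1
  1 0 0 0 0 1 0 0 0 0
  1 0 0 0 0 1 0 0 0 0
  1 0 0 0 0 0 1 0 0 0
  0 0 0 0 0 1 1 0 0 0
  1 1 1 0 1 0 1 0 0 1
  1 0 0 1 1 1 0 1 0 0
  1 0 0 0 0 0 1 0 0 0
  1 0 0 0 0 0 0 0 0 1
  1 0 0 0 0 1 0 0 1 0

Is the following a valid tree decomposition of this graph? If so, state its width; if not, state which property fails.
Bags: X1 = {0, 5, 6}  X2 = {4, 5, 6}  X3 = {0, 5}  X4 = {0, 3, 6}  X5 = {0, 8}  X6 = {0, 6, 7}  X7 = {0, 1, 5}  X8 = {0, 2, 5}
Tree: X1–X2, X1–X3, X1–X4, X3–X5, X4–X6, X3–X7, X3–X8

No — vertex 9 appears in no bag.

A tree decomposition must satisfy three properties: every vertex lies in some bag; for every edge, both endpoints lie together in some bag; and for every vertex, the bags containing it form a connected subtree. Here vertex 9 appears in no bag, so the decomposition is invalid.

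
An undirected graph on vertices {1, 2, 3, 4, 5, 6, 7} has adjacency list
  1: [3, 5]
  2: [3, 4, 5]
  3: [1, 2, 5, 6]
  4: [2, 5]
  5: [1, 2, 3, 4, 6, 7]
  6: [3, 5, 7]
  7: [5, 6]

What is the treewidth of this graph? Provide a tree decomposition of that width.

Every bag has size at most 3, so the width is 3 − 1 = 2 and tw(G) ≤ 2. For the lower bound, the 3 vertices {1, 3, 5} are pairwise adjacent, and any tree decomposition puts a clique entirely inside one bag — forcing width ≥ 2. The upper and lower bounds meet at 2, so that is the treewidth.

Treewidth 2.
Bags: B1 = {1, 3, 5}  B2 = {3, 5, 6}  B3 = {2, 3, 5}  B4 = {2, 4, 5}  B5 = {5, 6, 7}
Tree: B1–B2, B2–B3, B3–B4, B2–B5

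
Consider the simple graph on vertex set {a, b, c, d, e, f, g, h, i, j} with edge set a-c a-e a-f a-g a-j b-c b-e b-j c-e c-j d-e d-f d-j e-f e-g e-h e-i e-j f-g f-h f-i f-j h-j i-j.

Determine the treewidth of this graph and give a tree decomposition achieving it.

Treewidth 3.
One optimal decomposition is:
Bags: B1 = {a, e, f, j}  B2 = {a, c, e, j}  B3 = {d, e, f, j}  B4 = {b, c, e, j}  B5 = {e, f, i, j}  B6 = {e, f, h, j}  B7 = {a, e, f, g}
Tree: B1–B2, B1–B3, B2–B4, B3–B5, B3–B6, B1–B7

Every bag has size at most 4, so the width is 4 − 1 = 3 and tw(G) ≤ 3. Conversely, {a, e, f, g} is a clique of size 4, and the vertices of any clique must share a bag in every tree decomposition; so some bag has ≥ 4 vertices and tw(G) ≥ 3. Therefore the treewidth is 3.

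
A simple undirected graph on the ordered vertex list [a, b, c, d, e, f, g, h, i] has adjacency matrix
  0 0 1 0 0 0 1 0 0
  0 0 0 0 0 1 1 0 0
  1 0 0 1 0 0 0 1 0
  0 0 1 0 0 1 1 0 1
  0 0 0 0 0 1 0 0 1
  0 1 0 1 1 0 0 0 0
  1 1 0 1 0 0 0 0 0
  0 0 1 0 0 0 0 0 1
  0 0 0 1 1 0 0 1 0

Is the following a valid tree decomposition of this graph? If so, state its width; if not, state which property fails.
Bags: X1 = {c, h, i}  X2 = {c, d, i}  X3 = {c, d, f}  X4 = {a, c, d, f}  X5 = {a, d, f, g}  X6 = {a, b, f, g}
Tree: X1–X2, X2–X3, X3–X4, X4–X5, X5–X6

No — vertex e appears in no bag.

A tree decomposition must satisfy three properties: every vertex lies in some bag; for every edge, both endpoints lie together in some bag; and for every vertex, the bags containing it form a connected subtree. Here vertex e appears in no bag, so the decomposition is invalid.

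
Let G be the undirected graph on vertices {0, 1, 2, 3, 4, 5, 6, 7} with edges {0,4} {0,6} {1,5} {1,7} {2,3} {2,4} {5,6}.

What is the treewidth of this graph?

A width-1 tree decomposition is:
Bags: B1 = {2, 3}  B2 = {2, 4}  B3 = {0, 4}  B4 = {0, 6}  B5 = {5, 6}  B6 = {1, 5}  B7 = {1, 7}
Tree: B1–B2, B2–B3, B3–B4, B4–B5, B5–B6, B6–B7
The largest bag has 2 vertices, giving width 1; this decomposition certifies tw(G) ≤ 1. Any graph with an edge has treewidth ≥ 1, and G has the edge 3–2. Therefore the treewidth is 1.

1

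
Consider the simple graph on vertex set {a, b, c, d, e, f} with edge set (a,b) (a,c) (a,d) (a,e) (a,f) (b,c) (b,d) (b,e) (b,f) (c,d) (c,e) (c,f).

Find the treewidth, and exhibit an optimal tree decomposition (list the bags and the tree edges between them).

Treewidth 3.
One optimal decomposition is:
Bags: B1 = {a, b, c, f}  B2 = {a, b, c, e}  B3 = {a, b, c, d}
Tree: B1–B2, B2–B3

Every bag has size at most 4, so the width is 4 − 1 = 3 and tw(G) ≤ 3. On the other hand G contains the 4-clique {a, b, c, d}. A clique must lie in a single bag of any decomposition, so no decomposition can have width below 3. Combining the bounds, tw(G) = 3.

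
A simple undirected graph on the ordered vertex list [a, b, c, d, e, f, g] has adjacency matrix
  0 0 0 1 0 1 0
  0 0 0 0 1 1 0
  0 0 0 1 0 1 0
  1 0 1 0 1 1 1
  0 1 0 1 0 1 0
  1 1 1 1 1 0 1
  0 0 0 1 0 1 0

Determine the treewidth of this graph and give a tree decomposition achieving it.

The largest bag has 3 vertices, giving width 2; this decomposition certifies tw(G) ≤ 2. For the lower bound, the 3 vertices {d, f, g} are pairwise adjacent, and any tree decomposition puts a clique entirely inside one bag — forcing width ≥ 2. Hence tw(G) = 2 exactly.

Treewidth 2.
Bags: B1 = {d, e, f}  B2 = {a, d, f}  B3 = {c, d, f}  B4 = {b, e, f}  B5 = {d, f, g}
Tree: B1–B2, B1–B3, B1–B4, B3–B5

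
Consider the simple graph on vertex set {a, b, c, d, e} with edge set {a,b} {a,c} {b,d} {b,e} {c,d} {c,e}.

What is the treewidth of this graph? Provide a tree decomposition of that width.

Treewidth 2.
One such decomposition:
Bags: B1 = {a, b, c}  B2 = {b, c, d}  B3 = {b, c, e}
Tree: B1–B2, B2–B3

The largest bag has 3 vertices, giving width 2; this decomposition certifies tw(G) ≤ 2. Since a–c–d–b–a is a cycle in G, G is not acyclic. Forests are exactly the graphs of treewidth ≤ 1, so tw(G) ≥ 2. Therefore the treewidth is 2.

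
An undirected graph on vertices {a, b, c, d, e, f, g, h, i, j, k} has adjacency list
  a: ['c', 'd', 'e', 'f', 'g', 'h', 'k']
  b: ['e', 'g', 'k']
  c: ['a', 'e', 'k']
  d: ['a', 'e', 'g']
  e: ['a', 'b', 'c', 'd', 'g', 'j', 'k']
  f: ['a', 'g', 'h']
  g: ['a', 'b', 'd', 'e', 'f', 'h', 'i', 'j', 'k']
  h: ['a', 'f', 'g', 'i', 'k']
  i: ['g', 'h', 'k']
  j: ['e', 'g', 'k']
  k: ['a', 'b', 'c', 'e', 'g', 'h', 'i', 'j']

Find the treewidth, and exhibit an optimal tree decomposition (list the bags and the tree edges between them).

Treewidth 3.
One optimal decomposition is:
Bags: B1 = {a, e, g, k}  B2 = {a, c, e, k}  B3 = {a, g, h, k}  B4 = {e, g, j, k}  B5 = {g, h, i, k}  B6 = {a, f, g, h}  B7 = {b, e, g, k}  B8 = {a, d, e, g}
Tree: B1–B2, B1–B3, B1–B4, B3–B5, B3–B6, B4–B7, B1–B8

Every bag has size at most 4, so the width is 4 − 1 = 3 and tw(G) ≤ 3. On the other hand G contains the 4-clique {a, d, e, g}. A clique must lie in a single bag of any decomposition, so no decomposition can have width below 3. The upper and lower bounds meet at 3, so that is the treewidth.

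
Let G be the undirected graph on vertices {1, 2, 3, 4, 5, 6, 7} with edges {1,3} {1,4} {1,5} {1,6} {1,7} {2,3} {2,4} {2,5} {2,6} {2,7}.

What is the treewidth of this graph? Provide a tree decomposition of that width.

Treewidth 2.
One optimal decomposition is:
Bags: B1 = {1, 2, 5}  B2 = {1, 2, 4}  B3 = {1, 2, 6}  B4 = {1, 2, 7}  B5 = {1, 2, 3}
Tree: B1–B2, B2–B3, B3–B4, B4–B5

Each bag holds 3 vertices, so the decomposition has width 2, which upper-bounds the treewidth. Since 2–5–1–4–2 is a cycle in G, G is not acyclic. Forests are exactly the graphs of treewidth ≤ 1, so tw(G) ≥ 2. Hence tw(G) = 2 exactly.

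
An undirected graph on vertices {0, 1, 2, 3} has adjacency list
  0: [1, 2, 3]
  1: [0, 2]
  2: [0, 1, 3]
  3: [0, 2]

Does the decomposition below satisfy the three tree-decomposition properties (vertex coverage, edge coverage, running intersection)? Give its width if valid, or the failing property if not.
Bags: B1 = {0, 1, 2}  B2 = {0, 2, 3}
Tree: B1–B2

Vertex coverage: the bags together contain {0, 1, 2, 3}, the full vertex set. Edge coverage: each edge of G has both endpoints in at least one bag. Running intersection: for every vertex, the bags containing it form a connected subtree. All three properties hold, so this is a valid tree decomposition of width max|bag| − 1 = 2, and hence tw(G) ≤ 2.

Yes; width 2.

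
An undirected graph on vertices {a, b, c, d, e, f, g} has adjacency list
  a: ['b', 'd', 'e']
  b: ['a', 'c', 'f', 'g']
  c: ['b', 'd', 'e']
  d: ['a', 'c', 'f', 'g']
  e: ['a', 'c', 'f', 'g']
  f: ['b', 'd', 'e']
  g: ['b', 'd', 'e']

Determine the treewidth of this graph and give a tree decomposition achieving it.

Treewidth 3.
One such decomposition:
Bags: B1 = {a, b, d, e}  B2 = {b, d, e, g}  B3 = {b, d, e, f}  B4 = {b, c, d, e}
Tree: B1–B2, B2–B3, B3–B4

Every bag has size at most 4, so the width is 4 − 1 = 3 and tw(G) ≤ 3. For the lower bound: the 4 vertex sets {a,b}, {d,g}, {e}, {f} are disjoint, each induces a connected subgraph, and every pair is joined by at least one edge of G. Contracting each set to a single vertex therefore yields K_{4} as a minor, and since treewidth is minor-monotone, tw(G) ≥ tw(K_{4}) = 3. The upper and lower bounds meet at 3, so that is the treewidth.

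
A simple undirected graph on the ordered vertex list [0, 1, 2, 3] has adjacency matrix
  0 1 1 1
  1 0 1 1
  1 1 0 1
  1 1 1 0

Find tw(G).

A width-3 tree decomposition is:
Bags: B1 = {0, 1, 2, 3}
Tree: (single bag)
A single bag containing all 4 vertices is trivially a valid decomposition of width 3. On the other hand G contains the 4-clique {0, 1, 2, 3}. A clique must lie in a single bag of any decomposition, so no decomposition can have width below 3. Hence tw(G) = 3 exactly.

3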